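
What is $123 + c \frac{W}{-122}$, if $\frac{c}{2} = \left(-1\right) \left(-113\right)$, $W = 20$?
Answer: $\frac{5243}{61} \approx 85.951$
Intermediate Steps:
$c = 226$ ($c = 2 \left(\left(-1\right) \left(-113\right)\right) = 2 \cdot 113 = 226$)
$123 + c \frac{W}{-122} = 123 + 226 \frac{20}{-122} = 123 + 226 \cdot 20 \left(- \frac{1}{122}\right) = 123 + 226 \left(- \frac{10}{61}\right) = 123 - \frac{2260}{61} = \frac{5243}{61}$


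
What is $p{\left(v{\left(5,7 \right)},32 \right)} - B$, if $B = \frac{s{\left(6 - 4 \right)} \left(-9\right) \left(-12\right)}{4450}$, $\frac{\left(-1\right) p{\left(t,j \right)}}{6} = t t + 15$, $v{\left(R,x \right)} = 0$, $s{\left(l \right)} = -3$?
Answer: $- \frac{200088}{2225} \approx -89.927$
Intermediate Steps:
$p{\left(t,j \right)} = -90 - 6 t^{2}$ ($p{\left(t,j \right)} = - 6 \left(t t + 15\right) = - 6 \left(t^{2} + 15\right) = - 6 \left(15 + t^{2}\right) = -90 - 6 t^{2}$)
$B = - \frac{162}{2225}$ ($B = \frac{\left(-3\right) \left(-9\right) \left(-12\right)}{4450} = 27 \left(-12\right) \frac{1}{4450} = \left(-324\right) \frac{1}{4450} = - \frac{162}{2225} \approx -0.072809$)
$p{\left(v{\left(5,7 \right)},32 \right)} - B = \left(-90 - 6 \cdot 0^{2}\right) - - \frac{162}{2225} = \left(-90 - 0\right) + \frac{162}{2225} = \left(-90 + 0\right) + \frac{162}{2225} = -90 + \frac{162}{2225} = - \frac{200088}{2225}$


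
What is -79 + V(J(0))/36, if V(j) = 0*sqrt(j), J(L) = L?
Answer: -79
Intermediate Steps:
V(j) = 0
-79 + V(J(0))/36 = -79 + 0/36 = -79 + 0*(1/36) = -79 + 0 = -79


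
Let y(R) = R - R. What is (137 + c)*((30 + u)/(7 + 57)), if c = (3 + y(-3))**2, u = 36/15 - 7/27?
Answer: 316747/4320 ≈ 73.321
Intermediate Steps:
y(R) = 0
u = 289/135 (u = 36*(1/15) - 7*1/27 = 12/5 - 7/27 = 289/135 ≈ 2.1407)
c = 9 (c = (3 + 0)**2 = 3**2 = 9)
(137 + c)*((30 + u)/(7 + 57)) = (137 + 9)*((30 + 289/135)/(7 + 57)) = 146*((4339/135)/64) = 146*((4339/135)*(1/64)) = 146*(4339/8640) = 316747/4320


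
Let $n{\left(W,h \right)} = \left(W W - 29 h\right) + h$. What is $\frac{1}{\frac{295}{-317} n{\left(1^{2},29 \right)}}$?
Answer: $\frac{317}{239245} \approx 0.001325$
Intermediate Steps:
$n{\left(W,h \right)} = W^{2} - 28 h$ ($n{\left(W,h \right)} = \left(W^{2} - 29 h\right) + h = W^{2} - 28 h$)
$\frac{1}{\frac{295}{-317} n{\left(1^{2},29 \right)}} = \frac{1}{\frac{295}{-317} \left(\left(1^{2}\right)^{2} - 812\right)} = \frac{1}{295 \left(- \frac{1}{317}\right) \left(1^{2} - 812\right)} = \frac{1}{\left(- \frac{295}{317}\right) \left(1 - 812\right)} = \frac{1}{\left(- \frac{295}{317}\right) \left(-811\right)} = \frac{1}{\frac{239245}{317}} = \frac{317}{239245}$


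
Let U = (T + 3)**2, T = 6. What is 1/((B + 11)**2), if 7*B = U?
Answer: 49/24964 ≈ 0.0019628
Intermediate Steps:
U = 81 (U = (6 + 3)**2 = 9**2 = 81)
B = 81/7 (B = (1/7)*81 = 81/7 ≈ 11.571)
1/((B + 11)**2) = 1/((81/7 + 11)**2) = 1/((158/7)**2) = 1/(24964/49) = 49/24964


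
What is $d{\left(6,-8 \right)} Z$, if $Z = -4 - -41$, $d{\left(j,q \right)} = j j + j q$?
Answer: $-444$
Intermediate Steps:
$d{\left(j,q \right)} = j^{2} + j q$
$Z = 37$ ($Z = -4 + 41 = 37$)
$d{\left(6,-8 \right)} Z = 6 \left(6 - 8\right) 37 = 6 \left(-2\right) 37 = \left(-12\right) 37 = -444$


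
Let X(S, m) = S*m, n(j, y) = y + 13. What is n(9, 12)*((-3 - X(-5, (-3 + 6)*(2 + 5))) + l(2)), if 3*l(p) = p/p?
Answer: 7675/3 ≈ 2558.3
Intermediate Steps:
l(p) = 1/3 (l(p) = (p/p)/3 = (1/3)*1 = 1/3)
n(j, y) = 13 + y
n(9, 12)*((-3 - X(-5, (-3 + 6)*(2 + 5))) + l(2)) = (13 + 12)*((-3 - (-5)*(-3 + 6)*(2 + 5)) + 1/3) = 25*((-3 - (-5)*3*7) + 1/3) = 25*((-3 - (-5)*21) + 1/3) = 25*((-3 - 1*(-105)) + 1/3) = 25*((-3 + 105) + 1/3) = 25*(102 + 1/3) = 25*(307/3) = 7675/3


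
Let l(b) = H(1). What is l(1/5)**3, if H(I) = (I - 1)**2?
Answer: 0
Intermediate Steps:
H(I) = (-1 + I)**2
l(b) = 0 (l(b) = (-1 + 1)**2 = 0**2 = 0)
l(1/5)**3 = 0**3 = 0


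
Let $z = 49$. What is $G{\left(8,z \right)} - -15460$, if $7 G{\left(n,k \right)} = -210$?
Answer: $15430$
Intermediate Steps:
$G{\left(n,k \right)} = -30$ ($G{\left(n,k \right)} = \frac{1}{7} \left(-210\right) = -30$)
$G{\left(8,z \right)} - -15460 = -30 - -15460 = -30 + 15460 = 15430$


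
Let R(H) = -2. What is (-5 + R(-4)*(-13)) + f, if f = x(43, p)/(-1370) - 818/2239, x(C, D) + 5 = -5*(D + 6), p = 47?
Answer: 6389990/306743 ≈ 20.832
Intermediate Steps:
x(C, D) = -35 - 5*D (x(C, D) = -5 - 5*(D + 6) = -5 - 5*(6 + D) = -5 + (-30 - 5*D) = -35 - 5*D)
f = -51613/306743 (f = (-35 - 5*47)/(-1370) - 818/2239 = (-35 - 235)*(-1/1370) - 818*1/2239 = -270*(-1/1370) - 818/2239 = 27/137 - 818/2239 = -51613/306743 ≈ -0.16826)
(-5 + R(-4)*(-13)) + f = (-5 - 2*(-13)) - 51613/306743 = (-5 + 26) - 51613/306743 = 21 - 51613/306743 = 6389990/306743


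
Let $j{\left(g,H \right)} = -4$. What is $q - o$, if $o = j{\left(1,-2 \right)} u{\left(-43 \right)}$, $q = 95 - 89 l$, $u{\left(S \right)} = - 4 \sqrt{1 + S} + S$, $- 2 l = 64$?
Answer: $2771 - 16 i \sqrt{42} \approx 2771.0 - 103.69 i$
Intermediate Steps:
$l = -32$ ($l = \left(- \frac{1}{2}\right) 64 = -32$)
$u{\left(S \right)} = S - 4 \sqrt{1 + S}$
$q = 2943$ ($q = 95 - -2848 = 95 + 2848 = 2943$)
$o = 172 + 16 i \sqrt{42}$ ($o = - 4 \left(-43 - 4 \sqrt{1 - 43}\right) = - 4 \left(-43 - 4 \sqrt{-42}\right) = - 4 \left(-43 - 4 i \sqrt{42}\right) = 172 + 16 i \sqrt{42} \approx 172.0 + 103.69 i$)
$q - o = 2943 - \left(172 + 16 i \sqrt{42}\right) = 2771 - 16 i \sqrt{42}$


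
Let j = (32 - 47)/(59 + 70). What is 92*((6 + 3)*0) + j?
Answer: -5/43 ≈ -0.11628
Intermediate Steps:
j = -5/43 (j = -15/129 = -15*1/129 = -5/43 ≈ -0.11628)
92*((6 + 3)*0) + j = 92*((6 + 3)*0) - 5/43 = 92*(9*0) - 5/43 = 92*0 - 5/43 = 0 - 5/43 = -5/43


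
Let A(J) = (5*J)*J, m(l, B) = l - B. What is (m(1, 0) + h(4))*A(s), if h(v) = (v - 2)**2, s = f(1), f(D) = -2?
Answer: 100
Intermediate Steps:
s = -2
h(v) = (-2 + v)**2
A(J) = 5*J**2
(m(1, 0) + h(4))*A(s) = ((1 - 1*0) + (-2 + 4)**2)*(5*(-2)**2) = ((1 + 0) + 2**2)*(5*4) = (1 + 4)*20 = 5*20 = 100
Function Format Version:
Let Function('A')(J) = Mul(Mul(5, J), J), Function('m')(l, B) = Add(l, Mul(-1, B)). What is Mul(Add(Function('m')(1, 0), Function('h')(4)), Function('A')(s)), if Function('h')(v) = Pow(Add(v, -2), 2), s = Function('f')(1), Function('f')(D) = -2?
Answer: 100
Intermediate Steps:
s = -2
Function('h')(v) = Pow(Add(-2, v), 2)
Function('A')(J) = Mul(5, Pow(J, 2))
Mul(Add(Function('m')(1, 0), Function('h')(4)), Function('A')(s)) = Mul(Add(Add(1, Mul(-1, 0)), Pow(Add(-2, 4), 2)), Mul(5, Pow(-2, 2))) = Mul(Add(Add(1, 0), Pow(2, 2)), Mul(5, 4)) = Mul(Add(1, 4), 20) = Mul(5, 20) = 100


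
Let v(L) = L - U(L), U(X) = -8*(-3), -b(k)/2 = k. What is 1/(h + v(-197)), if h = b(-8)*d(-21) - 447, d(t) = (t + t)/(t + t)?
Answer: -1/652 ≈ -0.0015337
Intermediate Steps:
b(k) = -2*k
d(t) = 1 (d(t) = (2*t)/((2*t)) = (2*t)*(1/(2*t)) = 1)
U(X) = 24
v(L) = -24 + L (v(L) = L - 1*24 = L - 24 = -24 + L)
h = -431 (h = -2*(-8)*1 - 447 = 16*1 - 447 = 16 - 447 = -431)
1/(h + v(-197)) = 1/(-431 + (-24 - 197)) = 1/(-431 - 221) = 1/(-652) = -1/652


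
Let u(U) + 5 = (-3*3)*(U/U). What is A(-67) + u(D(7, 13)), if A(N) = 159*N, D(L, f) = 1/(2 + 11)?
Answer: -10667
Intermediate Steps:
D(L, f) = 1/13
u(U) = -14 (u(U) = -5 + (-3*3)*(U/U) = -5 - 9*1 = -5 - 9 = -14)
A(-67) + u(D(7, 13)) = 159*(-67) - 14 = -10653 - 14 = -10667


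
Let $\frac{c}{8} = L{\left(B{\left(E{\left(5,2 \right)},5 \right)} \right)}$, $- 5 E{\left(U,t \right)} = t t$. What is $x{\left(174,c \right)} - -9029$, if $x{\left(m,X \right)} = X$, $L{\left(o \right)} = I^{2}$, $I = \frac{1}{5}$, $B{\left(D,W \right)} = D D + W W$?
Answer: $\frac{225733}{25} \approx 9029.3$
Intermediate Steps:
$E{\left(U,t \right)} = - \frac{t^{2}}{5}$ ($E{\left(U,t \right)} = - \frac{t t}{5} = - \frac{t^{2}}{5}$)
$B{\left(D,W \right)} = D^{2} + W^{2}$
$I = \frac{1}{5} \approx 0.2$
$L{\left(o \right)} = \frac{1}{25}$ ($L{\left(o \right)} = \left(\frac{1}{5}\right)^{2} = \frac{1}{25}$)
$c = \frac{8}{25}$ ($c = 8 \cdot \frac{1}{25} = \frac{8}{25} \approx 0.32$)
$x{\left(174,c \right)} - -9029 = \frac{8}{25} - -9029 = \frac{8}{25} + 9029 = \frac{225733}{25}$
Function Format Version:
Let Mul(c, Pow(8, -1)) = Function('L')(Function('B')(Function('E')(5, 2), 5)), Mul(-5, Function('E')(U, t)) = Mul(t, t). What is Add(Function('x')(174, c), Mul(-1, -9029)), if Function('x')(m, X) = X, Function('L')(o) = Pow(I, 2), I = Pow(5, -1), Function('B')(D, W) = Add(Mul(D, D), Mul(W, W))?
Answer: Rational(225733, 25) ≈ 9029.3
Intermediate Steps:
Function('E')(U, t) = Mul(Rational(-1, 5), Pow(t, 2)) (Function('E')(U, t) = Mul(Rational(-1, 5), Mul(t, t)) = Mul(Rational(-1, 5), Pow(t, 2)))
Function('B')(D, W) = Add(Pow(D, 2), Pow(W, 2))
I = Rational(1, 5) ≈ 0.20000
Function('L')(o) = Rational(1, 25) (Function('L')(o) = Pow(Rational(1, 5), 2) = Rational(1, 25))
c = Rational(8, 25) (c = Mul(8, Rational(1, 25)) = Rational(8, 25) ≈ 0.32000)
Add(Function('x')(174, c), Mul(-1, -9029)) = Add(Rational(8, 25), Mul(-1, -9029)) = Add(Rational(8, 25), 9029) = Rational(225733, 25)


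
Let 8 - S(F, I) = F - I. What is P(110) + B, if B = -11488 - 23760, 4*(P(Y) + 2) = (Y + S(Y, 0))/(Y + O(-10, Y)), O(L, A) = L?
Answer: -1762499/50 ≈ -35250.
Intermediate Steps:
S(F, I) = 8 + I - F (S(F, I) = 8 - (F - I) = 8 + (I - F) = 8 + I - F)
P(Y) = -2 + 2/(-10 + Y) (P(Y) = -2 + ((Y + (8 + 0 - Y))/(Y - 10))/4 = -2 + ((Y + (8 - Y))/(-10 + Y))/4 = -2 + (8/(-10 + Y))/4 = -2 + 2/(-10 + Y))
B = -35248
P(110) + B = 2*(11 - 1*110)/(-10 + 110) - 35248 = 2*(11 - 110)/100 - 35248 = 2*(1/100)*(-99) - 35248 = -99/50 - 35248 = -1762499/50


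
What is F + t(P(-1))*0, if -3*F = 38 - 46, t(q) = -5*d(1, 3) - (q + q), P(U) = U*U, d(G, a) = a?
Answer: 8/3 ≈ 2.6667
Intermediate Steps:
P(U) = U²
t(q) = -15 - 2*q (t(q) = -5*3 - (q + q) = -15 - 2*q)
F = 8/3 (F = -(38 - 46)/3 = -⅓*(-8) = 8/3 ≈ 2.6667)
F + t(P(-1))*0 = 8/3 + (-15 - 2*(-1)²)*0 = 8/3 + (-15 - 2*1)*0 = 8/3 + (-15 - 2)*0 = 8/3 - 17*0 = 8/3 + 0 = 8/3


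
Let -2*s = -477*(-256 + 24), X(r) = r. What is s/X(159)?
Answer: -348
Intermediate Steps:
s = -55332 (s = -(-477)*(-256 + 24)/2 = -(-477)*(-232)/2 = -½*110664 = -55332)
s/X(159) = -55332/159 = -55332*1/159 = -348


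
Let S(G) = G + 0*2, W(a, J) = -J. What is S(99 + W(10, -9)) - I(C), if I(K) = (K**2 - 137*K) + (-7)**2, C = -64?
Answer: -12805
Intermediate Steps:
S(G) = G (S(G) = G + 0 = G)
I(K) = 49 + K**2 - 137*K (I(K) = (K**2 - 137*K) + 49 = 49 + K**2 - 137*K)
S(99 + W(10, -9)) - I(C) = (99 - 1*(-9)) - (49 + (-64)**2 - 137*(-64)) = (99 + 9) - (49 + 4096 + 8768) = 108 - 1*12913 = 108 - 12913 = -12805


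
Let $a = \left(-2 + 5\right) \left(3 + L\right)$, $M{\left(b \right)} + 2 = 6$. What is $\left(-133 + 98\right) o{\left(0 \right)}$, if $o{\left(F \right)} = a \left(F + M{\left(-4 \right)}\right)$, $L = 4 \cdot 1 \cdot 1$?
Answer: $-2940$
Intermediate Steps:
$L = 4$ ($L = 4 \cdot 1 = 4$)
$M{\left(b \right)} = 4$ ($M{\left(b \right)} = -2 + 6 = 4$)
$a = 21$ ($a = \left(-2 + 5\right) \left(3 + 4\right) = 3 \cdot 7 = 21$)
$o{\left(F \right)} = 84 + 21 F$ ($o{\left(F \right)} = 21 \left(F + 4\right) = 21 \left(4 + F\right) = 84 + 21 F$)
$\left(-133 + 98\right) o{\left(0 \right)} = \left(-133 + 98\right) \left(84 + 21 \cdot 0\right) = - 35 \left(84 + 0\right) = \left(-35\right) 84 = -2940$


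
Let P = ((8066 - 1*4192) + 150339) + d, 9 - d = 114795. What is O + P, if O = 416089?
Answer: 455516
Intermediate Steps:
d = -114786 (d = 9 - 1*114795 = 9 - 114795 = -114786)
P = 39427 (P = ((8066 - 1*4192) + 150339) - 114786 = ((8066 - 4192) + 150339) - 114786 = (3874 + 150339) - 114786 = 154213 - 114786 = 39427)
O + P = 416089 + 39427 = 455516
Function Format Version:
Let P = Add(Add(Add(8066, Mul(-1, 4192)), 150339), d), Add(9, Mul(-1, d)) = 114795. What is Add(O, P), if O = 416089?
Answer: 455516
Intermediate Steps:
d = -114786 (d = Add(9, Mul(-1, 114795)) = Add(9, -114795) = -114786)
P = 39427 (P = Add(Add(Add(8066, Mul(-1, 4192)), 150339), -114786) = Add(Add(Add(8066, -4192), 150339), -114786) = Add(Add(3874, 150339), -114786) = Add(154213, -114786) = 39427)
Add(O, P) = Add(416089, 39427) = 455516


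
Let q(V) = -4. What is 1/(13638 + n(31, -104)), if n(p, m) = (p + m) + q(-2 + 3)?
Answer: 1/13561 ≈ 7.3741e-5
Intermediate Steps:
n(p, m) = -4 + m + p (n(p, m) = (p + m) - 4 = (m + p) - 4 = -4 + m + p)
1/(13638 + n(31, -104)) = 1/(13638 + (-4 - 104 + 31)) = 1/(13638 - 77) = 1/13561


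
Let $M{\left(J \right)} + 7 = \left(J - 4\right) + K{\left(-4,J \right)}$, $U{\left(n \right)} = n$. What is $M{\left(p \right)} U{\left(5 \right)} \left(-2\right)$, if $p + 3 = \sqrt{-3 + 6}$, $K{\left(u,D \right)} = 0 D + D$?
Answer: $170 - 20 \sqrt{3} \approx 135.36$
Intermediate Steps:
$K{\left(u,D \right)} = D$ ($K{\left(u,D \right)} = 0 + D = D$)
$p = -3 + \sqrt{3}$ ($p = -3 + \sqrt{-3 + 6} = -3 + \sqrt{3} \approx -1.268$)
$M{\left(J \right)} = -11 + 2 J$ ($M{\left(J \right)} = -7 + \left(\left(J - 4\right) + J\right) = -7 + \left(\left(-4 + J\right) + J\right) = -7 + \left(-4 + 2 J\right) = -11 + 2 J$)
$M{\left(p \right)} U{\left(5 \right)} \left(-2\right) = \left(-11 + 2 \left(-3 + \sqrt{3}\right)\right) 5 \left(-2\right) = \left(-11 - \left(6 - 2 \sqrt{3}\right)\right) 5 \left(-2\right) = \left(-17 + 2 \sqrt{3}\right) 5 \left(-2\right) = \left(-85 + 10 \sqrt{3}\right) \left(-2\right) = 170 - 20 \sqrt{3}$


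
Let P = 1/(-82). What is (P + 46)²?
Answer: 14220441/6724 ≈ 2114.9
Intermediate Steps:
P = -1/82 ≈ -0.012195
(P + 46)² = (-1/82 + 46)² = (3771/82)² = 14220441/6724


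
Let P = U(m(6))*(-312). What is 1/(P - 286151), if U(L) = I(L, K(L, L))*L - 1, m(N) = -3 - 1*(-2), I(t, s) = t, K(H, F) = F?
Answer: -1/286151 ≈ -3.4947e-6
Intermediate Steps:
m(N) = -1 (m(N) = -3 + 2 = -1)
U(L) = -1 + L² (U(L) = L*L - 1 = L² - 1 = -1 + L²)
P = 0 (P = (-1 + (-1)²)*(-312) = (-1 + 1)*(-312) = 0*(-312) = 0)
1/(P - 286151) = 1/(0 - 286151) = 1/(-286151) = -1/286151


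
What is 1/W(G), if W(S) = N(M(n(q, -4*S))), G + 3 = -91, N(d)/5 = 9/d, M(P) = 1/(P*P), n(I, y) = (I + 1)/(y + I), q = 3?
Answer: 143641/720 ≈ 199.50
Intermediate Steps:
n(I, y) = (1 + I)/(I + y)
M(P) = P⁻²
N(d) = 45/d (N(d) = 5*(9/d) = 45/d)
G = -94 (G = -3 - 91 = -94)
W(S) = 720/(3 - 4*S)² (W(S) = 45/(((1 + 3)/(3 - 4*S))⁻²) = 45/((4/(3 - 4*S))⁻²) = 45/(((3 - 4*S)²/16)) = 45*(16/(3 - 4*S)²) = 720/(3 - 4*S)²)
1/W(G) = 1/(720/(-3 + 4*(-94))²) = 1/(720/(-3 - 376)²) = 1/(720/(-379)²) = 1/(720*(1/143641)) = 1/(720/143641) = 143641/720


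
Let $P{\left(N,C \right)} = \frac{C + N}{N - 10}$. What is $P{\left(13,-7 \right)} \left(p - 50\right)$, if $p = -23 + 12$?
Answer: $-122$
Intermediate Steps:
$p = -11$
$P{\left(N,C \right)} = \frac{C + N}{-10 + N}$
$P{\left(13,-7 \right)} \left(p - 50\right) = \frac{-7 + 13}{-10 + 13} \left(-11 - 50\right) = \frac{1}{3} \cdot 6 \left(-61\right) = 2 \left(-61\right) = -122$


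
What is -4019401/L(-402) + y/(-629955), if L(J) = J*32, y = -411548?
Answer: 845778636809/2701247040 ≈ 313.11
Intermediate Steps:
L(J) = 32*J
-4019401/L(-402) + y/(-629955) = -4019401/(32*(-402)) - 411548/(-629955) = -4019401/(-12864) - 411548*(-1/629955) = -4019401*(-1/12864) + 411548/629955 = 4019401/12864 + 411548/629955 = 845778636809/2701247040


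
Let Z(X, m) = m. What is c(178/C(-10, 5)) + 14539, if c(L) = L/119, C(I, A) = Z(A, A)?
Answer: 8650883/595 ≈ 14539.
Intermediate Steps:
C(I, A) = A
c(L) = L/119 (c(L) = L*(1/119) = L/119)
c(178/C(-10, 5)) + 14539 = (178/5)/119 + 14539 = (178*(⅕))/119 + 14539 = (1/119)*(178/5) + 14539 = 178/595 + 14539 = 8650883/595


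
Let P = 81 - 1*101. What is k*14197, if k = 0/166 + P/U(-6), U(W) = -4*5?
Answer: 14197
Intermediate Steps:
P = -20 (P = 81 - 101 = -20)
U(W) = -20
k = 1 (k = 0/166 - 20/(-20) = 0*(1/166) - 20*(-1/20) = 0 + 1 = 1)
k*14197 = 1*14197 = 14197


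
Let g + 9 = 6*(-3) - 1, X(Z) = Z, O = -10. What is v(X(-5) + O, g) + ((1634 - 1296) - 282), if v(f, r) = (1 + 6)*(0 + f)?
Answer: -49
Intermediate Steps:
g = -28 (g = -9 + (6*(-3) - 1) = -9 + (-18 - 1) = -9 - 19 = -28)
v(f, r) = 7*f
v(X(-5) + O, g) + ((1634 - 1296) - 282) = 7*(-5 - 10) + ((1634 - 1296) - 282) = 7*(-15) + (338 - 282) = -105 + 56 = -49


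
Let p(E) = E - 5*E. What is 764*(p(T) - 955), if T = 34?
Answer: -833524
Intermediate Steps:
p(E) = -4*E
764*(p(T) - 955) = 764*(-4*34 - 955) = 764*(-136 - 955) = 764*(-1091) = -833524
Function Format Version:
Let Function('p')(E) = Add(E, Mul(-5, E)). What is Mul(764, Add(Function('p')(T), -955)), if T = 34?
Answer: -833524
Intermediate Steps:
Function('p')(E) = Mul(-4, E)
Mul(764, Add(Function('p')(T), -955)) = Mul(764, Add(Mul(-4, 34), -955)) = Mul(764, Add(-136, -955)) = Mul(764, -1091) = -833524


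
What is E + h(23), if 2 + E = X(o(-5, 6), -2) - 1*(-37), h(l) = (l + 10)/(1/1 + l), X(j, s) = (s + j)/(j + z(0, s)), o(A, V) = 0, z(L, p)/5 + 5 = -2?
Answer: 10201/280 ≈ 36.432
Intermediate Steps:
z(L, p) = -35 (z(L, p) = -25 + 5*(-2) = -25 - 10 = -35)
X(j, s) = (j + s)/(-35 + j) (X(j, s) = (s + j)/(j - 35) = (j + s)/(-35 + j))
h(l) = (10 + l)/(1 + l)
E = 1227/35 (E = -2 + ((0 - 2)/(-35 + 0) - 1*(-37)) = -2 + (-2/(-35) + 37) = -2 + (-1/35*(-2) + 37) = -2 + (2/35 + 37) = -2 + 1297/35 = 1227/35 ≈ 35.057)
E + h(23) = 1227/35 + (10 + 23)/(1 + 23) = 1227/35 + 33/24 = 1227/35 + (1/24)*33 = 1227/35 + 11/8 = 10201/280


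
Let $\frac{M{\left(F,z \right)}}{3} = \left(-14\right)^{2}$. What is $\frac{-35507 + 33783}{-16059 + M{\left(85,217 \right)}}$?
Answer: $\frac{1724}{15471} \approx 0.11143$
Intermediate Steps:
$M{\left(F,z \right)} = 588$ ($M{\left(F,z \right)} = 3 \left(-14\right)^{2} = 3 \cdot 196 = 588$)
$\frac{-35507 + 33783}{-16059 + M{\left(85,217 \right)}} = \frac{-35507 + 33783}{-16059 + 588} = - \frac{1724}{-15471} = \left(-1724\right) \left(- \frac{1}{15471}\right) = \frac{1724}{15471}$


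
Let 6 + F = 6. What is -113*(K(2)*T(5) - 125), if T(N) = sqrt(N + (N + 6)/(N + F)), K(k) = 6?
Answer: 14125 - 4068*sqrt(5)/5 ≈ 12306.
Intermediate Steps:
F = 0 (F = -6 + 6 = 0)
T(N) = sqrt(N + (6 + N)/N) (T(N) = sqrt(N + (N + 6)/(N + 0)) = sqrt(N + (6 + N)/N))
-113*(K(2)*T(5) - 125) = -113*(6*sqrt(1 + 5 + 6/5) - 125) = -113*(6*sqrt(36/5) - 125) = -113*(6*(6*sqrt(5)/5) - 125) = -113*(36*sqrt(5)/5 - 125) = -113*(-125 + 36*sqrt(5)/5) = 14125 - 4068*sqrt(5)/5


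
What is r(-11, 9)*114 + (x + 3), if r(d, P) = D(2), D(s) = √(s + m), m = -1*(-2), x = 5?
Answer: 236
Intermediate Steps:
m = 2
D(s) = √(2 + s) (D(s) = √(s + 2) = √(2 + s))
r(d, P) = 2 (r(d, P) = √(2 + 2) = √4 = 2)
r(-11, 9)*114 + (x + 3) = 2*114 + (5 + 3) = 228 + 8 = 236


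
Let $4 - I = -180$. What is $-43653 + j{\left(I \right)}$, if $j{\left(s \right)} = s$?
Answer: $-43469$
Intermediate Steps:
$I = 184$ ($I = 4 - -180 = 4 + 180 = 184$)
$-43653 + j{\left(I \right)} = -43653 + 184 = -43469$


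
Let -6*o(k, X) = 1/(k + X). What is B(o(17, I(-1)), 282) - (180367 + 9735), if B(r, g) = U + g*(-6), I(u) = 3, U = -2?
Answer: -191796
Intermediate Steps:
o(k, X) = -1/(6*(X + k)) (o(k, X) = -1/(6*(k + X)) = -1/(6*(X + k)))
B(r, g) = -2 - 6*g (B(r, g) = -2 + g*(-6) = -2 - 6*g)
B(o(17, I(-1)), 282) - (180367 + 9735) = (-2 - 6*282) - (180367 + 9735) = (-2 - 1692) - 1*190102 = -1694 - 190102 = -191796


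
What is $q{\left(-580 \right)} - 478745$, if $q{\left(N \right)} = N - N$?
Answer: $-478745$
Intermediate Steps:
$q{\left(N \right)} = 0$
$q{\left(-580 \right)} - 478745 = 0 - 478745 = -478745$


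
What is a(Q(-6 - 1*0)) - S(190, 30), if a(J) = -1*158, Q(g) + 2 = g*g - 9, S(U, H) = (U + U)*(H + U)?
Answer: -83758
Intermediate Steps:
S(U, H) = 2*U*(H + U) (S(U, H) = (2*U)*(H + U) = 2*U*(H + U))
Q(g) = -11 + g² (Q(g) = -2 + (g*g - 9) = -2 + (g² - 9) = -2 + (-9 + g²) = -11 + g²)
a(J) = -158
a(Q(-6 - 1*0)) - S(190, 30) = -158 - 2*190*(30 + 190) = -158 - 2*190*220 = -158 - 1*83600 = -158 - 83600 = -83758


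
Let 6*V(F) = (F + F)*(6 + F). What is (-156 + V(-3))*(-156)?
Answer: 24804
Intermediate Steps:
V(F) = F*(6 + F)/3 (V(F) = ((F + F)*(6 + F))/6 = ((2*F)*(6 + F))/6 = (2*F*(6 + F))/6 = F*(6 + F)/3)
(-156 + V(-3))*(-156) = (-156 + (⅓)*(-3)*(6 - 3))*(-156) = (-156 + (⅓)*(-3)*3)*(-156) = (-156 - 3)*(-156) = -159*(-156) = 24804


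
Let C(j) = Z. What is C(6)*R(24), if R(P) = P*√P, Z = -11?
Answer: -528*√6 ≈ -1293.3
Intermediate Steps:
C(j) = -11
R(P) = P^(3/2)
C(6)*R(24) = -528*√6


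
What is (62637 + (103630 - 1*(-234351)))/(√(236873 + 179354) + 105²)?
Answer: 315486675/8652457 - 200309*√416227/60567199 ≈ 34.328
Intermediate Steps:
(62637 + (103630 - 1*(-234351)))/(√(236873 + 179354) + 105²) = (62637 + (103630 + 234351))/(√416227 + 11025) = (62637 + 337981)/(11025 + √416227) = 400618/(11025 + √416227)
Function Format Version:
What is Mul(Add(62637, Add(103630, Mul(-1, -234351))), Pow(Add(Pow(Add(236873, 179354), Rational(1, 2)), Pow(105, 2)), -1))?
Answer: Add(Rational(315486675, 8652457), Mul(Rational(-200309, 60567199), Pow(416227, Rational(1, 2)))) ≈ 34.328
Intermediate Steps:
Mul(Add(62637, Add(103630, Mul(-1, -234351))), Pow(Add(Pow(Add(236873, 179354), Rational(1, 2)), Pow(105, 2)), -1)) = Mul(Add(62637, Add(103630, 234351)), Pow(Add(Pow(416227, Rational(1, 2)), 11025), -1)) = Mul(Add(62637, 337981), Pow(Add(11025, Pow(416227, Rational(1, 2))), -1)) = Mul(400618, Pow(Add(11025, Pow(416227, Rational(1, 2))), -1))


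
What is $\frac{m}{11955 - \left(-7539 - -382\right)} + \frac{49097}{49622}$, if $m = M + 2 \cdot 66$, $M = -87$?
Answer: $\frac{470287427}{474187832} \approx 0.99177$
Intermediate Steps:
$m = 45$ ($m = -87 + 2 \cdot 66 = -87 + 132 = 45$)
$\frac{m}{11955 - \left(-7539 - -382\right)} + \frac{49097}{49622} = \frac{45}{11955 - \left(-7539 - -382\right)} + \frac{49097}{49622} = \frac{45}{11955 - \left(-7539 + 382\right)} + 49097 \cdot \frac{1}{49622} = \frac{45}{11955 - -7157} + \frac{49097}{49622} = \frac{45}{11955 + 7157} + \frac{49097}{49622} = \frac{45}{19112} + \frac{49097}{49622} = \frac{470287427}{474187832}$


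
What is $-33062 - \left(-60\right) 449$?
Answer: $-6122$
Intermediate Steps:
$-33062 - \left(-60\right) 449 = -33062 - -26940 = -33062 + 26940 = -6122$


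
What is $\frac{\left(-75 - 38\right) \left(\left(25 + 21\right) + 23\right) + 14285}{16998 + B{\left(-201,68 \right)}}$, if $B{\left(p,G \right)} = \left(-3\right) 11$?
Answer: $\frac{6488}{16965} \approx 0.38243$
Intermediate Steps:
$B{\left(p,G \right)} = -33$
$\frac{\left(-75 - 38\right) \left(\left(25 + 21\right) + 23\right) + 14285}{16998 + B{\left(-201,68 \right)}} = \frac{\left(-75 - 38\right) \left(\left(25 + 21\right) + 23\right) + 14285}{16998 - 33} = \frac{- 113 \left(46 + 23\right) + 14285}{16965} = \left(\left(-113\right) 69 + 14285\right) \frac{1}{16965} = \left(-7797 + 14285\right) \frac{1}{16965} = 6488 \cdot \frac{1}{16965} = \frac{6488}{16965}$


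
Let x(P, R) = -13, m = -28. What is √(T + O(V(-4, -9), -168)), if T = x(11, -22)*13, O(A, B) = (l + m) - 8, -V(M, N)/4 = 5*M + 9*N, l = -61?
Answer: I*√266 ≈ 16.31*I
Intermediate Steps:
V(M, N) = -36*N - 20*M (V(M, N) = -4*(5*M + 9*N) = -36*N - 20*M)
O(A, B) = -97 (O(A, B) = (-61 - 28) - 8 = -89 - 8 = -97)
T = -169 (T = -13*13 = -169)
√(T + O(V(-4, -9), -168)) = √(-169 - 97) = √(-266) = I*√266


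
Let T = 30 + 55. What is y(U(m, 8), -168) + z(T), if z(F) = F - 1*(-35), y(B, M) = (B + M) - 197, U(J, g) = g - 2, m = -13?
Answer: -239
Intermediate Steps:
U(J, g) = -2 + g
T = 85
y(B, M) = -197 + B + M
z(F) = 35 + F (z(F) = F + 35 = 35 + F)
y(U(m, 8), -168) + z(T) = (-197 + (-2 + 8) - 168) + (35 + 85) = (-197 + 6 - 168) + 120 = -359 + 120 = -239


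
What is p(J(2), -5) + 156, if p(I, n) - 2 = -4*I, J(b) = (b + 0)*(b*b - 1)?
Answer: 134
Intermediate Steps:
J(b) = b*(-1 + b²) (J(b) = b*(b² - 1) = b*(-1 + b²))
p(I, n) = 2 - 4*I
p(J(2), -5) + 156 = (2 - 4*(2³ - 1*2)) + 156 = (2 - 4*(8 - 2)) + 156 = (2 - 4*6) + 156 = (2 - 24) + 156 = -22 + 156 = 134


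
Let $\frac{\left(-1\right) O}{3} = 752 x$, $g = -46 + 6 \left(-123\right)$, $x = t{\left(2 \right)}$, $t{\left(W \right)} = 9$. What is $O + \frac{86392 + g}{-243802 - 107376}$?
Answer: $- \frac{3565201860}{175589} \approx -20304.0$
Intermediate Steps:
$x = 9$
$g = -784$ ($g = -46 - 738 = -784$)
$O = -20304$ ($O = - 3 \cdot 752 \cdot 9 = \left(-3\right) 6768 = -20304$)
$O + \frac{86392 + g}{-243802 - 107376} = -20304 + \frac{86392 - 784}{-243802 - 107376} = -20304 + \frac{85608}{-351178} = -20304 + 85608 \left(- \frac{1}{351178}\right) = -20304 - \frac{42804}{175589} = - \frac{3565201860}{175589}$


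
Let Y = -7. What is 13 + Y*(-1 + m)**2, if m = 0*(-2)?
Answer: 6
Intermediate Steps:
m = 0
13 + Y*(-1 + m)**2 = 13 - 7*(-1 + 0)**2 = 13 - 7*(-1)**2 = 13 - 7*1 = 13 - 7 = 6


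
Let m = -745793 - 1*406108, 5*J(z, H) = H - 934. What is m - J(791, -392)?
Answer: -5758179/5 ≈ -1.1516e+6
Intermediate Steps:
J(z, H) = -934/5 + H/5 (J(z, H) = (H - 934)/5 = (-934 + H)/5 = -934/5 + H/5)
m = -1151901 (m = -745793 - 406108 = -1151901)
m - J(791, -392) = -1151901 - (-934/5 + (⅕)*(-392)) = -1151901 - (-934/5 - 392/5) = -1151901 - 1*(-1326/5) = -1151901 + 1326/5 = -5758179/5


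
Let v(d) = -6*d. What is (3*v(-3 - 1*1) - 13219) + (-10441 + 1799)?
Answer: -21789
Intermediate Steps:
(3*v(-3 - 1*1) - 13219) + (-10441 + 1799) = (3*(-6*(-3 - 1*1)) - 13219) + (-10441 + 1799) = (3*(-6*(-3 - 1)) - 13219) - 8642 = (3*(-6*(-4)) - 13219) - 8642 = (3*24 - 13219) - 8642 = (72 - 13219) - 8642 = -13147 - 8642 = -21789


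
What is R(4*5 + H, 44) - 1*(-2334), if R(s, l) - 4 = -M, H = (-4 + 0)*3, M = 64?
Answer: 2274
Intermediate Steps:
H = -12 (H = -4*3 = -12)
R(s, l) = -60 (R(s, l) = 4 - 1*64 = 4 - 64 = -60)
R(4*5 + H, 44) - 1*(-2334) = -60 - 1*(-2334) = -60 + 2334 = 2274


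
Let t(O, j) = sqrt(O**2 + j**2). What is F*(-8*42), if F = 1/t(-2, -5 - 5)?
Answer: -84*sqrt(26)/13 ≈ -32.948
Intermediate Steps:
F = sqrt(26)/52 (F = 1/(sqrt((-2)**2 + (-5 - 5)**2)) = 1/(sqrt(4 + (-10)**2)) = 1/(sqrt(4 + 100)) = 1/(sqrt(104)) = 1/(2*sqrt(26)) = sqrt(26)/52 ≈ 0.098058)
F*(-8*42) = (sqrt(26)/52)*(-8*42) = (sqrt(26)/52)*(-336) = -84*sqrt(26)/13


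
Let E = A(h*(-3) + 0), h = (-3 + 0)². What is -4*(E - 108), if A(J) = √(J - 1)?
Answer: 432 - 8*I*√7 ≈ 432.0 - 21.166*I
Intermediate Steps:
h = 9 (h = (-3)² = 9)
A(J) = √(-1 + J)
E = 2*I*√7 (E = √(-1 + (9*(-3) + 0)) = √(-1 + (-27 + 0)) = √(-1 - 27) = √(-28) = 2*I*√7 ≈ 5.2915*I)
-4*(E - 108) = -4*(2*I*√7 - 108) = -4*(-108 + 2*I*√7) = 432 - 8*I*√7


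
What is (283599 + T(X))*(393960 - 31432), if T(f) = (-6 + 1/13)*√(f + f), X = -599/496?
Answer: 102812578272 - 6978664*I*√37138/403 ≈ 1.0281e+11 - 3.3372e+6*I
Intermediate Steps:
X = -599/496 (X = -599*1/496 = -599/496 ≈ -1.2077)
T(f) = -77*√2*√f/13 (T(f) = (-6 + 1/13)*√(2*f) = -77*√2*√f/13)
(283599 + T(X))*(393960 - 31432) = (283599 - 77*√2*√(-599/496)/13)*(393960 - 31432) = (283599 - 77*√2*I*√18569/124/13)*362528 = (283599 - 77*I*√37138/1612)*362528 = 102812578272 - 6978664*I*√37138/403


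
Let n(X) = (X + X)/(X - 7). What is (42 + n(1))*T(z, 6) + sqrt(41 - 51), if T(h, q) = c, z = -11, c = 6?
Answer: 250 + I*sqrt(10) ≈ 250.0 + 3.1623*I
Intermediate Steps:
n(X) = 2*X/(-7 + X) (n(X) = (2*X)/(-7 + X) = 2*X/(-7 + X))
T(h, q) = 6
(42 + n(1))*T(z, 6) + sqrt(41 - 51) = (42 + 2*1/(-7 + 1))*6 + sqrt(41 - 51) = (42 + 2*1/(-6))*6 + sqrt(-10) = (42 + 2*1*(-1/6))*6 + I*sqrt(10) = (42 - 1/3)*6 + I*sqrt(10) = (125/3)*6 + I*sqrt(10) = 250 + I*sqrt(10)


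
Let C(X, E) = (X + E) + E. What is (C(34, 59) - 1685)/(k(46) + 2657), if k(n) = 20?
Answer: -1533/2677 ≈ -0.57266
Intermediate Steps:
C(X, E) = X + 2*E (C(X, E) = (E + X) + E = X + 2*E)
(C(34, 59) - 1685)/(k(46) + 2657) = ((34 + 2*59) - 1685)/(20 + 2657) = ((34 + 118) - 1685)/2677 = (152 - 1685)*(1/2677) = -1533*1/2677 = -1533/2677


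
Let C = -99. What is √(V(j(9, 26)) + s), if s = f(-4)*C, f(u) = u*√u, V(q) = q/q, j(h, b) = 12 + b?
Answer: √(1 + 792*I) ≈ 19.912 + 19.887*I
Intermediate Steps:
V(q) = 1
f(u) = u^(3/2)
s = 792*I (s = (-4)^(3/2)*(-99) = -8*I*(-99) = 792*I ≈ 792.0*I)
√(V(j(9, 26)) + s) = √(1 + 792*I)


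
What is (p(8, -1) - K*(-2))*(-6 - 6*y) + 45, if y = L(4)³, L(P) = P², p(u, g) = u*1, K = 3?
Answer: -344103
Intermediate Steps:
p(u, g) = u
y = 4096 (y = (4²)³ = 16³ = 4096)
(p(8, -1) - K*(-2))*(-6 - 6*y) + 45 = (8 - 3*(-2))*(-6 - 6*4096) + 45 = (8 - 1*(-6))*(-6 - 24576) + 45 = (8 + 6)*(-24582) + 45 = 14*(-24582) + 45 = -344148 + 45 = -344103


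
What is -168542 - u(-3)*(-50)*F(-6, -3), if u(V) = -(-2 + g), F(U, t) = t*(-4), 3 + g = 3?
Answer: -167342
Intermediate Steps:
g = 0 (g = -3 + 3 = 0)
F(U, t) = -4*t
u(V) = 2 (u(V) = -(-2 + 0) = -1*(-2) = 2)
-168542 - u(-3)*(-50)*F(-6, -3) = -168542 - 2*(-50)*(-4*(-3)) = -168542 - (-100)*12 = -168542 - 1*(-1200) = -168542 + 1200 = -167342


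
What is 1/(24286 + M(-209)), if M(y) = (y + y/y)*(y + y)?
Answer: 1/111230 ≈ 8.9904e-6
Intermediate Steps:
M(y) = 2*y*(1 + y) (M(y) = (y + 1)*(2*y) = (1 + y)*(2*y) = 2*y*(1 + y))
1/(24286 + M(-209)) = 1/(24286 + 2*(-209)*(1 - 209)) = 1/(24286 + 2*(-209)*(-208)) = 1/(24286 + 86944) = 1/111230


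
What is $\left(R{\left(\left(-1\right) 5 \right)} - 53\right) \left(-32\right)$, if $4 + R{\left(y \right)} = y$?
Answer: $1984$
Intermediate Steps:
$R{\left(y \right)} = -4 + y$
$\left(R{\left(\left(-1\right) 5 \right)} - 53\right) \left(-32\right) = \left(\left(-4 - 5\right) - 53\right) \left(-32\right) = \left(-9 - 53\right) \left(-32\right) = \left(-62\right) \left(-32\right) = 1984$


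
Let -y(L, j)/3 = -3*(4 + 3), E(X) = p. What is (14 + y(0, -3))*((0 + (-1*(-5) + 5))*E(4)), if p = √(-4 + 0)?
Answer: 1540*I ≈ 1540.0*I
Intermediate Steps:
p = 2*I (p = √(-4) = 2*I ≈ 2.0*I)
E(X) = 2*I
y(L, j) = 63 (y(L, j) = -(-9)*(4 + 3) = -(-9)*7 = -3*(-21) = 63)
(14 + y(0, -3))*((0 + (-1*(-5) + 5))*E(4)) = (14 + 63)*((0 + (-1*(-5) + 5))*(2*I)) = 77*((0 + (5 + 5))*(2*I)) = 77*((0 + 10)*(2*I)) = 77*(10*(2*I)) = 77*(20*I) = 1540*I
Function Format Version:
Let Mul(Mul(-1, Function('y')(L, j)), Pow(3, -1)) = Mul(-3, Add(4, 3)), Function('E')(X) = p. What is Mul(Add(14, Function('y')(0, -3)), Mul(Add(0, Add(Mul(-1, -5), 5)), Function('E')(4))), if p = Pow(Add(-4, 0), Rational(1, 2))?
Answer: Mul(1540, I) ≈ Mul(1540.0, I)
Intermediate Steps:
p = Mul(2, I) (p = Pow(-4, Rational(1, 2)) = Mul(2, I) ≈ Mul(2.0000, I))
Function('E')(X) = Mul(2, I)
Function('y')(L, j) = 63 (Function('y')(L, j) = Mul(-3, Mul(-3, Add(4, 3))) = Mul(-3, Mul(-3, 7)) = Mul(-3, -21) = 63)
Mul(Add(14, Function('y')(0, -3)), Mul(Add(0, Add(Mul(-1, -5), 5)), Function('E')(4))) = Mul(Add(14, 63), Mul(Add(0, Add(Mul(-1, -5), 5)), Mul(2, I))) = Mul(77, Mul(Add(0, Add(5, 5)), Mul(2, I))) = Mul(77, Mul(Add(0, 10), Mul(2, I))) = Mul(77, Mul(10, Mul(2, I))) = Mul(77, Mul(20, I)) = Mul(1540, I)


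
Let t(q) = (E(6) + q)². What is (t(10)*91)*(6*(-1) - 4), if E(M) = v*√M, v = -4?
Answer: -178360 + 72800*√6 ≈ -37.147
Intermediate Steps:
E(M) = -4*√M
t(q) = (q - 4*√6)² (t(q) = (-4*√6 + q)² = (q - 4*√6)²)
(t(10)*91)*(6*(-1) - 4) = ((10 - 4*√6)²*91)*(6*(-1) - 4) = (91*(10 - 4*√6)²)*(-6 - 4) = (91*(10 - 4*√6)²)*(-10) = -910*(10 - 4*√6)²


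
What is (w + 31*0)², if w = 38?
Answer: 1444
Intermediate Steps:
(w + 31*0)² = (38 + 31*0)² = (38 + 0)² = 38² = 1444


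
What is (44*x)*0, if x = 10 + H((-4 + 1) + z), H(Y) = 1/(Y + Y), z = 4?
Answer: 0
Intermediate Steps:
H(Y) = 1/(2*Y)
x = 21/2 (x = 10 + 1/(2*((-4 + 1) + 4)) = 10 + 1/(2*(-3 + 4)) = 10 + (½)/1 = 10 + (½)*1 = 10 + ½ = 21/2 ≈ 10.500)
(44*x)*0 = (44*(21/2))*0 = 462*0 = 0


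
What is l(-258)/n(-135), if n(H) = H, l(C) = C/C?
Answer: -1/135 ≈ -0.0074074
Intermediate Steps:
l(C) = 1
l(-258)/n(-135) = 1/(-135) = 1*(-1/135) = -1/135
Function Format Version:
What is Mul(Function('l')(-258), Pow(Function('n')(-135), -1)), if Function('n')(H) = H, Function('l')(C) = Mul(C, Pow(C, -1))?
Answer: Rational(-1, 135) ≈ -0.0074074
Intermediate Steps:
Function('l')(C) = 1
Mul(Function('l')(-258), Pow(Function('n')(-135), -1)) = Mul(1, Pow(-135, -1)) = Mul(1, Rational(-1, 135)) = Rational(-1, 135)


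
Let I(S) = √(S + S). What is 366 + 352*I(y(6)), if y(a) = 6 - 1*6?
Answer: 366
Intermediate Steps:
y(a) = 0 (y(a) = 6 - 6 = 0)
I(S) = √2*√S (I(S) = √(2*S) = √2*√S)
366 + 352*I(y(6)) = 366 + 352*(√2*√0) = 366 + 352*(√2*0) = 366 + 352*0 = 366 + 0 = 366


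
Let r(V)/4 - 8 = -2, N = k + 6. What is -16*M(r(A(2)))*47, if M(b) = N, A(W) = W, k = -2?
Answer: -3008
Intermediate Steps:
N = 4 (N = -2 + 6 = 4)
r(V) = 24 (r(V) = 32 + 4*(-2) = 32 - 8 = 24)
M(b) = 4
-16*M(r(A(2)))*47 = -16*4*47 = -64*47 = -3008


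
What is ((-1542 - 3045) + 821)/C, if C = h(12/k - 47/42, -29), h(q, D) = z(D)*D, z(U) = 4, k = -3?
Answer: 1883/58 ≈ 32.466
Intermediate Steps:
h(q, D) = 4*D
C = -116 (C = 4*(-29) = -116)
((-1542 - 3045) + 821)/C = ((-1542 - 3045) + 821)/(-116) = (-4587 + 821)*(-1/116) = -3766*(-1/116) = 1883/58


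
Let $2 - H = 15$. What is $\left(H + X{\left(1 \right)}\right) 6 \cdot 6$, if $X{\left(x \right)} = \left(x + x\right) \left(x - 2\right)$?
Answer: $-540$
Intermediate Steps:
$H = -13$ ($H = 2 - 15 = -13$)
$X{\left(x \right)} = 2 x \left(-2 + x\right)$
$\left(H + X{\left(1 \right)}\right) 6 \cdot 6 = \left(-13 + 2 \cdot 1 \left(-2 + 1\right)\right) 6 \cdot 6 = \left(-13 + 2 \cdot 1 \left(-1\right)\right) 36 = \left(-13 - 2\right) 36 = \left(-15\right) 36 = -540$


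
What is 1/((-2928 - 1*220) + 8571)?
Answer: 1/5423 ≈ 0.00018440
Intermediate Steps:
1/((-2928 - 1*220) + 8571) = 1/((-2928 - 220) + 8571) = 1/(-3148 + 8571) = 1/5423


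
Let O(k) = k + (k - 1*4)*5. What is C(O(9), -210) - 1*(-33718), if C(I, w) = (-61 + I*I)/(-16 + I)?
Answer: 202673/6 ≈ 33779.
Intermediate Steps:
O(k) = -20 + 6*k (O(k) = k + (k - 4)*5 = k + (-4 + k)*5 = k + (-20 + 5*k) = -20 + 6*k)
C(I, w) = (-61 + I²)/(-16 + I)
C(O(9), -210) - 1*(-33718) = (-61 + (-20 + 6*9)²)/(-16 + (-20 + 6*9)) - 1*(-33718) = (-61 + (-20 + 54)²)/(-16 + (-20 + 54)) + 33718 = (-61 + 34²)/(-16 + 34) + 33718 = (-61 + 1156)/18 + 33718 = (1/18)*1095 + 33718 = 365/6 + 33718 = 202673/6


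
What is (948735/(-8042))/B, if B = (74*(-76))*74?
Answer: 948735/3346887392 ≈ 0.00028347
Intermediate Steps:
B = -416176 (B = -5624*74 = -416176)
(948735/(-8042))/B = (948735/(-8042))/(-416176) = (948735*(-1/8042))*(-1/416176) = -948735/8042*(-1/416176) = 948735/3346887392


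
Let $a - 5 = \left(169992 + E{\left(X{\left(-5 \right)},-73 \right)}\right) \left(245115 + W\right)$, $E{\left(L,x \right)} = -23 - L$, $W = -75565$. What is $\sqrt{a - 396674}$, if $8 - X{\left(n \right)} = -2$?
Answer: $53 \sqrt{10258509} \approx 1.6975 \cdot 10^{5}$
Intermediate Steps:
$X{\left(n \right)} = 10$ ($X{\left(n \right)} = 8 - -2 = 8 + 2 = 10$)
$a = 28816548455$ ($a = 5 + \left(169992 - 33\right) \left(245115 - 75565\right) = 5 + \left(169992 - 33\right) 169550 = 5 + 169959 \cdot 169550 = 5 + 28816548450 = 28816548455$)
$\sqrt{a - 396674} = \sqrt{28816548455 - 396674} = \sqrt{28816151781} = 53 \sqrt{10258509}$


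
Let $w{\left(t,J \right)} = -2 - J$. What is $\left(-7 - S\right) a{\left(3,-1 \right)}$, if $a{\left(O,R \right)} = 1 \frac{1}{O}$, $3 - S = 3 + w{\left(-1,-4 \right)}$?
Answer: $- \frac{5}{3} \approx -1.6667$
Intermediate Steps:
$S = -2$ ($S = 3 - \left(3 - -2\right) = 3 - \left(3 + \left(-2 + 4\right)\right) = 3 - \left(3 + 2\right) = 3 - 5 = -2$)
$a{\left(O,R \right)} = \frac{1}{O}$
$\left(-7 - S\right) a{\left(3,-1 \right)} = \frac{-7 - -2}{3} = \left(-7 + 2\right) \frac{1}{3} = \left(-5\right) \frac{1}{3} = - \frac{5}{3}$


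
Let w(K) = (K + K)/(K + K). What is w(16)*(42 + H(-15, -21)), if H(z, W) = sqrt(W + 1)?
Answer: 42 + 2*I*sqrt(5) ≈ 42.0 + 4.4721*I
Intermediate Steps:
H(z, W) = sqrt(1 + W)
w(K) = 1 (w(K) = (2*K)/((2*K)) = (2*K)*(1/(2*K)) = 1)
w(16)*(42 + H(-15, -21)) = 1*(42 + sqrt(1 - 21)) = 1*(42 + sqrt(-20)) = 1*(42 + 2*I*sqrt(5)) = 42 + 2*I*sqrt(5)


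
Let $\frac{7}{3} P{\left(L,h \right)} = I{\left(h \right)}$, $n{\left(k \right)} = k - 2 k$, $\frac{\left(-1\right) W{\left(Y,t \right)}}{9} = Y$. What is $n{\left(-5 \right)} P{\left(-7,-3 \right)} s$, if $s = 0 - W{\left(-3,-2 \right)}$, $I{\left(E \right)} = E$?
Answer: $\frac{1215}{7} \approx 173.57$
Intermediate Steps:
$W{\left(Y,t \right)} = - 9 Y$
$n{\left(k \right)} = - k$ ($n{\left(k \right)} = k - 2 k = - k$)
$P{\left(L,h \right)} = \frac{3 h}{7}$
$s = -27$ ($s = 0 - \left(-9\right) \left(-3\right) = 0 - 27 = -27$)
$n{\left(-5 \right)} P{\left(-7,-3 \right)} s = \left(-1\right) \left(-5\right) \frac{3}{7} \left(-3\right) \left(-27\right) = 5 \left(\left(- \frac{9}{7}\right) \left(-27\right)\right) = 5 \cdot \frac{243}{7} = \frac{1215}{7}$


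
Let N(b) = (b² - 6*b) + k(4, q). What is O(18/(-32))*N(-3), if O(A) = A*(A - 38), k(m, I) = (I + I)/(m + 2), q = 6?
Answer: 161037/256 ≈ 629.05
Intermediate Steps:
k(m, I) = 2*I/(2 + m) (k(m, I) = (2*I)/(2 + m) = 2*I/(2 + m))
N(b) = 2 + b² - 6*b (N(b) = (b² - 6*b) + 2*6/(2 + 4) = (b² - 6*b) + 2*6/6 = (b² - 6*b) + 2*6*(⅙) = (b² - 6*b) + 2 = 2 + b² - 6*b)
O(A) = A*(-38 + A)
O(18/(-32))*N(-3) = ((18/(-32))*(-38 + 18/(-32)))*(2 + (-3)² - 6*(-3)) = ((18*(-1/32))*(-38 + 18*(-1/32)))*(2 + 9 + 18) = -9*(-38 - 9/16)/16*29 = -9/16*(-617/16)*29 = (5553/256)*29 = 161037/256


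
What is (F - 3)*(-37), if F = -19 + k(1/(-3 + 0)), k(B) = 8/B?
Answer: 1702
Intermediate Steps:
F = -43 (F = -19 + 8/(1/(-3 + 0)) = -19 + 8/(1/(-3)) = -19 + 8/(-⅓) = -19 + 8*(-3) = -19 - 24 = -43)
(F - 3)*(-37) = (-43 - 3)*(-37) = -46*(-37) = 1702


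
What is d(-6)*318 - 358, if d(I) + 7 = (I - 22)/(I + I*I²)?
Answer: -94124/37 ≈ -2543.9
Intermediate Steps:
d(I) = -7 + (-22 + I)/(I + I³) (d(I) = -7 + (I - 22)/(I + I*I²) = -7 + (-22 + I)/(I + I³))
d(-6)*318 - 358 = ((-22 - 7*(-6)³ - 6*(-6))/(-6 + (-6)³))*318 - 358 = ((-22 - 7*(-216) + 36)/(-6 - 216))*318 - 358 = ((-22 + 1512 + 36)/(-222))*318 - 358 = -1/222*1526*318 - 358 = -763/111*318 - 358 = -80878/37 - 358 = -94124/37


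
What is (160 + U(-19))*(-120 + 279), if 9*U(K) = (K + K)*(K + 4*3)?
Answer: 90418/3 ≈ 30139.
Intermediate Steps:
U(K) = 2*K*(12 + K)/9 (U(K) = ((K + K)*(K + 4*3))/9 = ((2*K)*(K + 12))/9 = ((2*K)*(12 + K))/9 = (2*K*(12 + K))/9 = 2*K*(12 + K)/9)
(160 + U(-19))*(-120 + 279) = (160 + (2/9)*(-19)*(12 - 19))*(-120 + 279) = (160 + (2/9)*(-19)*(-7))*159 = (160 + 266/9)*159 = (1706/9)*159 = 90418/3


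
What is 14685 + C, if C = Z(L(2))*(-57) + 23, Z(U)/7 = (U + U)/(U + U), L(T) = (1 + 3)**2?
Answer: 14309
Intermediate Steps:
L(T) = 16 (L(T) = 4**2 = 16)
Z(U) = 7 (Z(U) = 7*((U + U)/(U + U)) = 7*((2*U)/((2*U))) = 7*((2*U)*(1/(2*U))) = 7*1 = 7)
C = -376 (C = 7*(-57) + 23 = -399 + 23 = -376)
14685 + C = 14685 - 376 = 14309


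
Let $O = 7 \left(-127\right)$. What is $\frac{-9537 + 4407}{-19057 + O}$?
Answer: $\frac{2565}{9973} \approx 0.25719$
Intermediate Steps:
$O = -889$
$\frac{-9537 + 4407}{-19057 + O} = \frac{-9537 + 4407}{-19057 - 889} = - \frac{5130}{-19946} = \left(-5130\right) \left(- \frac{1}{19946}\right) = \frac{2565}{9973}$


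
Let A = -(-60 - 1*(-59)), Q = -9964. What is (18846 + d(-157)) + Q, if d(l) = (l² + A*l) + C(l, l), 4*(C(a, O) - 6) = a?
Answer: 133363/4 ≈ 33341.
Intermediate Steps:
C(a, O) = 6 + a/4
A = 1 (A = -(-60 + 59) = -1*(-1) = 1)
d(l) = 6 + l² + 5*l/4 (d(l) = (l² + 1*l) + (6 + l/4) = (l² + l) + (6 + l/4) = (l + l²) + (6 + l/4) = 6 + l² + 5*l/4)
(18846 + d(-157)) + Q = (18846 + (6 + (-157)² + (5/4)*(-157))) - 9964 = (18846 + (6 + 24649 - 785/4)) - 9964 = (18846 + 97835/4) - 9964 = 173219/4 - 9964 = 133363/4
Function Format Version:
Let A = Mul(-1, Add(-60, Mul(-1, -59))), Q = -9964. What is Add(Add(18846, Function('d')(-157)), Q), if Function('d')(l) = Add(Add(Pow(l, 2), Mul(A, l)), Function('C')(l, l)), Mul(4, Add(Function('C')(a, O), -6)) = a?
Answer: Rational(133363, 4) ≈ 33341.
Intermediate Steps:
Function('C')(a, O) = Add(6, Mul(Rational(1, 4), a))
A = 1 (A = Mul(-1, Add(-60, 59)) = Mul(-1, -1) = 1)
Function('d')(l) = Add(6, Pow(l, 2), Mul(Rational(5, 4), l)) (Function('d')(l) = Add(Add(Pow(l, 2), Mul(1, l)), Add(6, Mul(Rational(1, 4), l))) = Add(Add(Pow(l, 2), l), Add(6, Mul(Rational(1, 4), l))) = Add(Add(l, Pow(l, 2)), Add(6, Mul(Rational(1, 4), l))) = Add(6, Pow(l, 2), Mul(Rational(5, 4), l)))
Add(Add(18846, Function('d')(-157)), Q) = Add(Add(18846, Add(6, Pow(-157, 2), Mul(Rational(5, 4), -157))), -9964) = Add(Add(18846, Add(6, 24649, Rational(-785, 4))), -9964) = Add(Add(18846, Rational(97835, 4)), -9964) = Add(Rational(173219, 4), -9964) = Rational(133363, 4)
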